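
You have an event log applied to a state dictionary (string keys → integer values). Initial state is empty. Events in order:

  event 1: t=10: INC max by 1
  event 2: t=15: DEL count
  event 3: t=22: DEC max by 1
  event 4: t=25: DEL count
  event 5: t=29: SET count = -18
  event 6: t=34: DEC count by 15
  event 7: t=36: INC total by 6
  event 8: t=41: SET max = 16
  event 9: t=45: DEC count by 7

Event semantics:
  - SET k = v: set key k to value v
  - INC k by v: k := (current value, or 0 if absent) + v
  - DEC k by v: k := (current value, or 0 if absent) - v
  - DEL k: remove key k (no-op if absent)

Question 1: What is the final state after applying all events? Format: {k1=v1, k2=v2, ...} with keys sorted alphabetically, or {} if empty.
Answer: {count=-40, max=16, total=6}

Derivation:
  after event 1 (t=10: INC max by 1): {max=1}
  after event 2 (t=15: DEL count): {max=1}
  after event 3 (t=22: DEC max by 1): {max=0}
  after event 4 (t=25: DEL count): {max=0}
  after event 5 (t=29: SET count = -18): {count=-18, max=0}
  after event 6 (t=34: DEC count by 15): {count=-33, max=0}
  after event 7 (t=36: INC total by 6): {count=-33, max=0, total=6}
  after event 8 (t=41: SET max = 16): {count=-33, max=16, total=6}
  after event 9 (t=45: DEC count by 7): {count=-40, max=16, total=6}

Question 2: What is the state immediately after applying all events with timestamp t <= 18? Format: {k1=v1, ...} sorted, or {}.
Answer: {max=1}

Derivation:
Apply events with t <= 18 (2 events):
  after event 1 (t=10: INC max by 1): {max=1}
  after event 2 (t=15: DEL count): {max=1}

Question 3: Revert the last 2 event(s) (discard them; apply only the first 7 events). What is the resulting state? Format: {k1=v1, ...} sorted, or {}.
Answer: {count=-33, max=0, total=6}

Derivation:
Keep first 7 events (discard last 2):
  after event 1 (t=10: INC max by 1): {max=1}
  after event 2 (t=15: DEL count): {max=1}
  after event 3 (t=22: DEC max by 1): {max=0}
  after event 4 (t=25: DEL count): {max=0}
  after event 5 (t=29: SET count = -18): {count=-18, max=0}
  after event 6 (t=34: DEC count by 15): {count=-33, max=0}
  after event 7 (t=36: INC total by 6): {count=-33, max=0, total=6}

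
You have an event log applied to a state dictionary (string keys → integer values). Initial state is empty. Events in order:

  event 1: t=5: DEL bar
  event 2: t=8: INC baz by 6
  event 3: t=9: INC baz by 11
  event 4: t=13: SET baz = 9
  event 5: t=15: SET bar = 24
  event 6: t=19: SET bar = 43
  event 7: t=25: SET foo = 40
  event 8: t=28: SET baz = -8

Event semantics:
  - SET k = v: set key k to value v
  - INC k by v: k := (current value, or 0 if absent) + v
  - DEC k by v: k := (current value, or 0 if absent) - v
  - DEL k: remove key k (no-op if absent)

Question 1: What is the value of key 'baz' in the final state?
Answer: -8

Derivation:
Track key 'baz' through all 8 events:
  event 1 (t=5: DEL bar): baz unchanged
  event 2 (t=8: INC baz by 6): baz (absent) -> 6
  event 3 (t=9: INC baz by 11): baz 6 -> 17
  event 4 (t=13: SET baz = 9): baz 17 -> 9
  event 5 (t=15: SET bar = 24): baz unchanged
  event 6 (t=19: SET bar = 43): baz unchanged
  event 7 (t=25: SET foo = 40): baz unchanged
  event 8 (t=28: SET baz = -8): baz 9 -> -8
Final: baz = -8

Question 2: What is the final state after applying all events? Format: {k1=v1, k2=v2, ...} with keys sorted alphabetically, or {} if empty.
  after event 1 (t=5: DEL bar): {}
  after event 2 (t=8: INC baz by 6): {baz=6}
  after event 3 (t=9: INC baz by 11): {baz=17}
  after event 4 (t=13: SET baz = 9): {baz=9}
  after event 5 (t=15: SET bar = 24): {bar=24, baz=9}
  after event 6 (t=19: SET bar = 43): {bar=43, baz=9}
  after event 7 (t=25: SET foo = 40): {bar=43, baz=9, foo=40}
  after event 8 (t=28: SET baz = -8): {bar=43, baz=-8, foo=40}

Answer: {bar=43, baz=-8, foo=40}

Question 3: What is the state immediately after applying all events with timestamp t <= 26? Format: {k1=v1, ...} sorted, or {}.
Answer: {bar=43, baz=9, foo=40}

Derivation:
Apply events with t <= 26 (7 events):
  after event 1 (t=5: DEL bar): {}
  after event 2 (t=8: INC baz by 6): {baz=6}
  after event 3 (t=9: INC baz by 11): {baz=17}
  after event 4 (t=13: SET baz = 9): {baz=9}
  after event 5 (t=15: SET bar = 24): {bar=24, baz=9}
  after event 6 (t=19: SET bar = 43): {bar=43, baz=9}
  after event 7 (t=25: SET foo = 40): {bar=43, baz=9, foo=40}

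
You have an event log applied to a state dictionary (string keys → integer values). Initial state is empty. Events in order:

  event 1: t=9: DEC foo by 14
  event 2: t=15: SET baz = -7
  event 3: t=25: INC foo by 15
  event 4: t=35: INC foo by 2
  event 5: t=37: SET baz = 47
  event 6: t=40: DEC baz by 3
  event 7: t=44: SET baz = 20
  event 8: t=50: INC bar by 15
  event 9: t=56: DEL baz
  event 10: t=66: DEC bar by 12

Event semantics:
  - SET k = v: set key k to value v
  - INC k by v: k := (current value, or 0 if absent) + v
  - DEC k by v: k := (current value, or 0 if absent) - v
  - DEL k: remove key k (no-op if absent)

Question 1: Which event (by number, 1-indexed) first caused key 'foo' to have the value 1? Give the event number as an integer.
Looking for first event where foo becomes 1:
  event 1: foo = -14
  event 2: foo = -14
  event 3: foo -14 -> 1  <-- first match

Answer: 3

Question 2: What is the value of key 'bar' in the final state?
Answer: 3

Derivation:
Track key 'bar' through all 10 events:
  event 1 (t=9: DEC foo by 14): bar unchanged
  event 2 (t=15: SET baz = -7): bar unchanged
  event 3 (t=25: INC foo by 15): bar unchanged
  event 4 (t=35: INC foo by 2): bar unchanged
  event 5 (t=37: SET baz = 47): bar unchanged
  event 6 (t=40: DEC baz by 3): bar unchanged
  event 7 (t=44: SET baz = 20): bar unchanged
  event 8 (t=50: INC bar by 15): bar (absent) -> 15
  event 9 (t=56: DEL baz): bar unchanged
  event 10 (t=66: DEC bar by 12): bar 15 -> 3
Final: bar = 3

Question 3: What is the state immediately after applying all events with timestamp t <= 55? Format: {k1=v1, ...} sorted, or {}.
Apply events with t <= 55 (8 events):
  after event 1 (t=9: DEC foo by 14): {foo=-14}
  after event 2 (t=15: SET baz = -7): {baz=-7, foo=-14}
  after event 3 (t=25: INC foo by 15): {baz=-7, foo=1}
  after event 4 (t=35: INC foo by 2): {baz=-7, foo=3}
  after event 5 (t=37: SET baz = 47): {baz=47, foo=3}
  after event 6 (t=40: DEC baz by 3): {baz=44, foo=3}
  after event 7 (t=44: SET baz = 20): {baz=20, foo=3}
  after event 8 (t=50: INC bar by 15): {bar=15, baz=20, foo=3}

Answer: {bar=15, baz=20, foo=3}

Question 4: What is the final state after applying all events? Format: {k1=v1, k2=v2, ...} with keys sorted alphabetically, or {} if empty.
  after event 1 (t=9: DEC foo by 14): {foo=-14}
  after event 2 (t=15: SET baz = -7): {baz=-7, foo=-14}
  after event 3 (t=25: INC foo by 15): {baz=-7, foo=1}
  after event 4 (t=35: INC foo by 2): {baz=-7, foo=3}
  after event 5 (t=37: SET baz = 47): {baz=47, foo=3}
  after event 6 (t=40: DEC baz by 3): {baz=44, foo=3}
  after event 7 (t=44: SET baz = 20): {baz=20, foo=3}
  after event 8 (t=50: INC bar by 15): {bar=15, baz=20, foo=3}
  after event 9 (t=56: DEL baz): {bar=15, foo=3}
  after event 10 (t=66: DEC bar by 12): {bar=3, foo=3}

Answer: {bar=3, foo=3}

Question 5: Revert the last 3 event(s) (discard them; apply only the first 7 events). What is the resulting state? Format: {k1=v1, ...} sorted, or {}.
Keep first 7 events (discard last 3):
  after event 1 (t=9: DEC foo by 14): {foo=-14}
  after event 2 (t=15: SET baz = -7): {baz=-7, foo=-14}
  after event 3 (t=25: INC foo by 15): {baz=-7, foo=1}
  after event 4 (t=35: INC foo by 2): {baz=-7, foo=3}
  after event 5 (t=37: SET baz = 47): {baz=47, foo=3}
  after event 6 (t=40: DEC baz by 3): {baz=44, foo=3}
  after event 7 (t=44: SET baz = 20): {baz=20, foo=3}

Answer: {baz=20, foo=3}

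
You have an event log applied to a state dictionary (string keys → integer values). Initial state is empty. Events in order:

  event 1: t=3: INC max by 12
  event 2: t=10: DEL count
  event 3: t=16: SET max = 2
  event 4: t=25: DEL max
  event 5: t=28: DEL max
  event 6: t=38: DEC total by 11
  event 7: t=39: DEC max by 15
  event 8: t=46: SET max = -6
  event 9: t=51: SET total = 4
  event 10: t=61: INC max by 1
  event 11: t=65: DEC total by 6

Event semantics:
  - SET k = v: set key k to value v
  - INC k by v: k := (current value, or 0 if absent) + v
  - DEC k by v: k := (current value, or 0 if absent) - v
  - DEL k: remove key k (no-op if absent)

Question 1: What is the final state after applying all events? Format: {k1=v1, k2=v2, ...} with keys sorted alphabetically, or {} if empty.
  after event 1 (t=3: INC max by 12): {max=12}
  after event 2 (t=10: DEL count): {max=12}
  after event 3 (t=16: SET max = 2): {max=2}
  after event 4 (t=25: DEL max): {}
  after event 5 (t=28: DEL max): {}
  after event 6 (t=38: DEC total by 11): {total=-11}
  after event 7 (t=39: DEC max by 15): {max=-15, total=-11}
  after event 8 (t=46: SET max = -6): {max=-6, total=-11}
  after event 9 (t=51: SET total = 4): {max=-6, total=4}
  after event 10 (t=61: INC max by 1): {max=-5, total=4}
  after event 11 (t=65: DEC total by 6): {max=-5, total=-2}

Answer: {max=-5, total=-2}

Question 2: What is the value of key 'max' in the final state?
Track key 'max' through all 11 events:
  event 1 (t=3: INC max by 12): max (absent) -> 12
  event 2 (t=10: DEL count): max unchanged
  event 3 (t=16: SET max = 2): max 12 -> 2
  event 4 (t=25: DEL max): max 2 -> (absent)
  event 5 (t=28: DEL max): max (absent) -> (absent)
  event 6 (t=38: DEC total by 11): max unchanged
  event 7 (t=39: DEC max by 15): max (absent) -> -15
  event 8 (t=46: SET max = -6): max -15 -> -6
  event 9 (t=51: SET total = 4): max unchanged
  event 10 (t=61: INC max by 1): max -6 -> -5
  event 11 (t=65: DEC total by 6): max unchanged
Final: max = -5

Answer: -5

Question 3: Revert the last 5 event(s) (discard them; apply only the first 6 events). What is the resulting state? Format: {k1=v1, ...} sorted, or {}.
Answer: {total=-11}

Derivation:
Keep first 6 events (discard last 5):
  after event 1 (t=3: INC max by 12): {max=12}
  after event 2 (t=10: DEL count): {max=12}
  after event 3 (t=16: SET max = 2): {max=2}
  after event 4 (t=25: DEL max): {}
  after event 5 (t=28: DEL max): {}
  after event 6 (t=38: DEC total by 11): {total=-11}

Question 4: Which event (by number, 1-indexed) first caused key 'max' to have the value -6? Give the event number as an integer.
Looking for first event where max becomes -6:
  event 1: max = 12
  event 2: max = 12
  event 3: max = 2
  event 4: max = (absent)
  event 7: max = -15
  event 8: max -15 -> -6  <-- first match

Answer: 8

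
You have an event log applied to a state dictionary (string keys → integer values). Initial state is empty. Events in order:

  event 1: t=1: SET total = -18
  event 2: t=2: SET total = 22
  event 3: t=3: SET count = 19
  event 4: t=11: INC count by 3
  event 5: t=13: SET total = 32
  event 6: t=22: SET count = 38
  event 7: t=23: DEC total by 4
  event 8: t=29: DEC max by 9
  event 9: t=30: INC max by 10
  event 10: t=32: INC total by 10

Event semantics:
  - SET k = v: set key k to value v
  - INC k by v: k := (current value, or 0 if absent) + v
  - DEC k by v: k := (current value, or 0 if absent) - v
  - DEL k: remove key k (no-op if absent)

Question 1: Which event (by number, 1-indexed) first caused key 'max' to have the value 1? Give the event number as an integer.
Answer: 9

Derivation:
Looking for first event where max becomes 1:
  event 8: max = -9
  event 9: max -9 -> 1  <-- first match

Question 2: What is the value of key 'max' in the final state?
Track key 'max' through all 10 events:
  event 1 (t=1: SET total = -18): max unchanged
  event 2 (t=2: SET total = 22): max unchanged
  event 3 (t=3: SET count = 19): max unchanged
  event 4 (t=11: INC count by 3): max unchanged
  event 5 (t=13: SET total = 32): max unchanged
  event 6 (t=22: SET count = 38): max unchanged
  event 7 (t=23: DEC total by 4): max unchanged
  event 8 (t=29: DEC max by 9): max (absent) -> -9
  event 9 (t=30: INC max by 10): max -9 -> 1
  event 10 (t=32: INC total by 10): max unchanged
Final: max = 1

Answer: 1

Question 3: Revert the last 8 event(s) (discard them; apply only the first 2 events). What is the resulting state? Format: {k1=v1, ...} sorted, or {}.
Answer: {total=22}

Derivation:
Keep first 2 events (discard last 8):
  after event 1 (t=1: SET total = -18): {total=-18}
  after event 2 (t=2: SET total = 22): {total=22}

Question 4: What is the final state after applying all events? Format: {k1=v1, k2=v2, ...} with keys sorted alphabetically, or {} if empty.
Answer: {count=38, max=1, total=38}

Derivation:
  after event 1 (t=1: SET total = -18): {total=-18}
  after event 2 (t=2: SET total = 22): {total=22}
  after event 3 (t=3: SET count = 19): {count=19, total=22}
  after event 4 (t=11: INC count by 3): {count=22, total=22}
  after event 5 (t=13: SET total = 32): {count=22, total=32}
  after event 6 (t=22: SET count = 38): {count=38, total=32}
  after event 7 (t=23: DEC total by 4): {count=38, total=28}
  after event 8 (t=29: DEC max by 9): {count=38, max=-9, total=28}
  after event 9 (t=30: INC max by 10): {count=38, max=1, total=28}
  after event 10 (t=32: INC total by 10): {count=38, max=1, total=38}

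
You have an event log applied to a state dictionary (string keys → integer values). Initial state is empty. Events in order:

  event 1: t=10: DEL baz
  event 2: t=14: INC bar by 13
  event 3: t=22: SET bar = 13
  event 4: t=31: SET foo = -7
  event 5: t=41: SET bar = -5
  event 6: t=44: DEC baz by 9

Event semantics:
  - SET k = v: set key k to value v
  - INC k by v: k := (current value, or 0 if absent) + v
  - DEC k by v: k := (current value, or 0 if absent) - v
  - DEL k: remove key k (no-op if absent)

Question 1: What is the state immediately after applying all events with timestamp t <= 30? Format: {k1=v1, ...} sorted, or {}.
Apply events with t <= 30 (3 events):
  after event 1 (t=10: DEL baz): {}
  after event 2 (t=14: INC bar by 13): {bar=13}
  after event 3 (t=22: SET bar = 13): {bar=13}

Answer: {bar=13}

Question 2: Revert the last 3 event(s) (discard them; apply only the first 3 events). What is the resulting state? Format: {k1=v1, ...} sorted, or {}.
Answer: {bar=13}

Derivation:
Keep first 3 events (discard last 3):
  after event 1 (t=10: DEL baz): {}
  after event 2 (t=14: INC bar by 13): {bar=13}
  after event 3 (t=22: SET bar = 13): {bar=13}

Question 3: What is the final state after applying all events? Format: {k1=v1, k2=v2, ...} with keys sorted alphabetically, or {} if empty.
Answer: {bar=-5, baz=-9, foo=-7}

Derivation:
  after event 1 (t=10: DEL baz): {}
  after event 2 (t=14: INC bar by 13): {bar=13}
  after event 3 (t=22: SET bar = 13): {bar=13}
  after event 4 (t=31: SET foo = -7): {bar=13, foo=-7}
  after event 5 (t=41: SET bar = -5): {bar=-5, foo=-7}
  after event 6 (t=44: DEC baz by 9): {bar=-5, baz=-9, foo=-7}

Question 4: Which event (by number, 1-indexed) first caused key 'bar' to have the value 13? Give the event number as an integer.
Answer: 2

Derivation:
Looking for first event where bar becomes 13:
  event 2: bar (absent) -> 13  <-- first match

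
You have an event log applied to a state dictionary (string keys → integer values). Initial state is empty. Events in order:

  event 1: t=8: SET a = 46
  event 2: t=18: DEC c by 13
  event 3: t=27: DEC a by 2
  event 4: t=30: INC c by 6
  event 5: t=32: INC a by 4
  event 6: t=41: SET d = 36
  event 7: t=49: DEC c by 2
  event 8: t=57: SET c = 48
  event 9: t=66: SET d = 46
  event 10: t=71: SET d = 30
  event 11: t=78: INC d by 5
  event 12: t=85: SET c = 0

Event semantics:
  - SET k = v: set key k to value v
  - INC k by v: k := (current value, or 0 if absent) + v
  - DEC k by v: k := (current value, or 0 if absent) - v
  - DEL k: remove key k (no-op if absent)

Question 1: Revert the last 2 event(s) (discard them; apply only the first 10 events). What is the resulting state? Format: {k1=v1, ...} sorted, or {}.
Keep first 10 events (discard last 2):
  after event 1 (t=8: SET a = 46): {a=46}
  after event 2 (t=18: DEC c by 13): {a=46, c=-13}
  after event 3 (t=27: DEC a by 2): {a=44, c=-13}
  after event 4 (t=30: INC c by 6): {a=44, c=-7}
  after event 5 (t=32: INC a by 4): {a=48, c=-7}
  after event 6 (t=41: SET d = 36): {a=48, c=-7, d=36}
  after event 7 (t=49: DEC c by 2): {a=48, c=-9, d=36}
  after event 8 (t=57: SET c = 48): {a=48, c=48, d=36}
  after event 9 (t=66: SET d = 46): {a=48, c=48, d=46}
  after event 10 (t=71: SET d = 30): {a=48, c=48, d=30}

Answer: {a=48, c=48, d=30}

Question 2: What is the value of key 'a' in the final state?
Answer: 48

Derivation:
Track key 'a' through all 12 events:
  event 1 (t=8: SET a = 46): a (absent) -> 46
  event 2 (t=18: DEC c by 13): a unchanged
  event 3 (t=27: DEC a by 2): a 46 -> 44
  event 4 (t=30: INC c by 6): a unchanged
  event 5 (t=32: INC a by 4): a 44 -> 48
  event 6 (t=41: SET d = 36): a unchanged
  event 7 (t=49: DEC c by 2): a unchanged
  event 8 (t=57: SET c = 48): a unchanged
  event 9 (t=66: SET d = 46): a unchanged
  event 10 (t=71: SET d = 30): a unchanged
  event 11 (t=78: INC d by 5): a unchanged
  event 12 (t=85: SET c = 0): a unchanged
Final: a = 48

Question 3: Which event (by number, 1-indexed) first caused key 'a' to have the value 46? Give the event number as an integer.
Looking for first event where a becomes 46:
  event 1: a (absent) -> 46  <-- first match

Answer: 1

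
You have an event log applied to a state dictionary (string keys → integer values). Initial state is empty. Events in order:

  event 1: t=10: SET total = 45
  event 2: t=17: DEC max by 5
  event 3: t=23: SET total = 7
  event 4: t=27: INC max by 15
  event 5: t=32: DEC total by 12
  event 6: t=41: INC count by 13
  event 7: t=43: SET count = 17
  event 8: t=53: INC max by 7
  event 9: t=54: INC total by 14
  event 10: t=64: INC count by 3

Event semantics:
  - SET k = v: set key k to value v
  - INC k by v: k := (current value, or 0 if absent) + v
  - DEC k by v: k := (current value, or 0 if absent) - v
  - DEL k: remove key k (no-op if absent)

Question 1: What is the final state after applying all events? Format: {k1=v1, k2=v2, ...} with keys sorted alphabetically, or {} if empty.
  after event 1 (t=10: SET total = 45): {total=45}
  after event 2 (t=17: DEC max by 5): {max=-5, total=45}
  after event 3 (t=23: SET total = 7): {max=-5, total=7}
  after event 4 (t=27: INC max by 15): {max=10, total=7}
  after event 5 (t=32: DEC total by 12): {max=10, total=-5}
  after event 6 (t=41: INC count by 13): {count=13, max=10, total=-5}
  after event 7 (t=43: SET count = 17): {count=17, max=10, total=-5}
  after event 8 (t=53: INC max by 7): {count=17, max=17, total=-5}
  after event 9 (t=54: INC total by 14): {count=17, max=17, total=9}
  after event 10 (t=64: INC count by 3): {count=20, max=17, total=9}

Answer: {count=20, max=17, total=9}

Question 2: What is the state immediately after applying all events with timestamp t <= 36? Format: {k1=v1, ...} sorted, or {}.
Answer: {max=10, total=-5}

Derivation:
Apply events with t <= 36 (5 events):
  after event 1 (t=10: SET total = 45): {total=45}
  after event 2 (t=17: DEC max by 5): {max=-5, total=45}
  after event 3 (t=23: SET total = 7): {max=-5, total=7}
  after event 4 (t=27: INC max by 15): {max=10, total=7}
  after event 5 (t=32: DEC total by 12): {max=10, total=-5}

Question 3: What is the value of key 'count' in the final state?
Track key 'count' through all 10 events:
  event 1 (t=10: SET total = 45): count unchanged
  event 2 (t=17: DEC max by 5): count unchanged
  event 3 (t=23: SET total = 7): count unchanged
  event 4 (t=27: INC max by 15): count unchanged
  event 5 (t=32: DEC total by 12): count unchanged
  event 6 (t=41: INC count by 13): count (absent) -> 13
  event 7 (t=43: SET count = 17): count 13 -> 17
  event 8 (t=53: INC max by 7): count unchanged
  event 9 (t=54: INC total by 14): count unchanged
  event 10 (t=64: INC count by 3): count 17 -> 20
Final: count = 20

Answer: 20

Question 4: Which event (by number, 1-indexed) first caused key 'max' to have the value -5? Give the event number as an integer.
Looking for first event where max becomes -5:
  event 2: max (absent) -> -5  <-- first match

Answer: 2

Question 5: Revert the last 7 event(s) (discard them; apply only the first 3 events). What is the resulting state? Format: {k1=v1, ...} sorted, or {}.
Keep first 3 events (discard last 7):
  after event 1 (t=10: SET total = 45): {total=45}
  after event 2 (t=17: DEC max by 5): {max=-5, total=45}
  after event 3 (t=23: SET total = 7): {max=-5, total=7}

Answer: {max=-5, total=7}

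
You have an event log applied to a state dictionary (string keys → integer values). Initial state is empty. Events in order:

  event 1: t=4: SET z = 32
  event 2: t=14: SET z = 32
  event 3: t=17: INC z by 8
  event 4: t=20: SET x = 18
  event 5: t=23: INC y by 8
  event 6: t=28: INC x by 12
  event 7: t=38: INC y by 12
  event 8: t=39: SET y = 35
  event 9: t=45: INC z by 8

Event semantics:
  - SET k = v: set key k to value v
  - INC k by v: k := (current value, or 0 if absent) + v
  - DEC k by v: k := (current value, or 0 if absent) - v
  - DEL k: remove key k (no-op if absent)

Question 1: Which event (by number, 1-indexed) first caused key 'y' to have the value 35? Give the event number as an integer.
Answer: 8

Derivation:
Looking for first event where y becomes 35:
  event 5: y = 8
  event 6: y = 8
  event 7: y = 20
  event 8: y 20 -> 35  <-- first match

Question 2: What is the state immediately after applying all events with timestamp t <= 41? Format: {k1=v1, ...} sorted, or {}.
Apply events with t <= 41 (8 events):
  after event 1 (t=4: SET z = 32): {z=32}
  after event 2 (t=14: SET z = 32): {z=32}
  after event 3 (t=17: INC z by 8): {z=40}
  after event 4 (t=20: SET x = 18): {x=18, z=40}
  after event 5 (t=23: INC y by 8): {x=18, y=8, z=40}
  after event 6 (t=28: INC x by 12): {x=30, y=8, z=40}
  after event 7 (t=38: INC y by 12): {x=30, y=20, z=40}
  after event 8 (t=39: SET y = 35): {x=30, y=35, z=40}

Answer: {x=30, y=35, z=40}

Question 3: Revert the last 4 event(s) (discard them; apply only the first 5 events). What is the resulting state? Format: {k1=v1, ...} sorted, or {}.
Keep first 5 events (discard last 4):
  after event 1 (t=4: SET z = 32): {z=32}
  after event 2 (t=14: SET z = 32): {z=32}
  after event 3 (t=17: INC z by 8): {z=40}
  after event 4 (t=20: SET x = 18): {x=18, z=40}
  after event 5 (t=23: INC y by 8): {x=18, y=8, z=40}

Answer: {x=18, y=8, z=40}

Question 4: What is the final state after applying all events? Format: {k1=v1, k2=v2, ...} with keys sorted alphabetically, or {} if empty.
Answer: {x=30, y=35, z=48}

Derivation:
  after event 1 (t=4: SET z = 32): {z=32}
  after event 2 (t=14: SET z = 32): {z=32}
  after event 3 (t=17: INC z by 8): {z=40}
  after event 4 (t=20: SET x = 18): {x=18, z=40}
  after event 5 (t=23: INC y by 8): {x=18, y=8, z=40}
  after event 6 (t=28: INC x by 12): {x=30, y=8, z=40}
  after event 7 (t=38: INC y by 12): {x=30, y=20, z=40}
  after event 8 (t=39: SET y = 35): {x=30, y=35, z=40}
  after event 9 (t=45: INC z by 8): {x=30, y=35, z=48}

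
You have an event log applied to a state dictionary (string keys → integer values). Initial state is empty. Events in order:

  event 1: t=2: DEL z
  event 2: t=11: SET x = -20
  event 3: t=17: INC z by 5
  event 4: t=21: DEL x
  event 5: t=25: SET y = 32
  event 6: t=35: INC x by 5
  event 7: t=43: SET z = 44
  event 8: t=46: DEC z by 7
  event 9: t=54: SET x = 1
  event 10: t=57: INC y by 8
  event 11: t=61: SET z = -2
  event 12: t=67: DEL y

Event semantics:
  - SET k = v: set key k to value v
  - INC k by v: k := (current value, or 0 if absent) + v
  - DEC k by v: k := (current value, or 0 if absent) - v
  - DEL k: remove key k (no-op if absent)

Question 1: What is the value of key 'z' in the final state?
Track key 'z' through all 12 events:
  event 1 (t=2: DEL z): z (absent) -> (absent)
  event 2 (t=11: SET x = -20): z unchanged
  event 3 (t=17: INC z by 5): z (absent) -> 5
  event 4 (t=21: DEL x): z unchanged
  event 5 (t=25: SET y = 32): z unchanged
  event 6 (t=35: INC x by 5): z unchanged
  event 7 (t=43: SET z = 44): z 5 -> 44
  event 8 (t=46: DEC z by 7): z 44 -> 37
  event 9 (t=54: SET x = 1): z unchanged
  event 10 (t=57: INC y by 8): z unchanged
  event 11 (t=61: SET z = -2): z 37 -> -2
  event 12 (t=67: DEL y): z unchanged
Final: z = -2

Answer: -2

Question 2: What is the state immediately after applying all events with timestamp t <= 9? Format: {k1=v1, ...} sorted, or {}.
Answer: {}

Derivation:
Apply events with t <= 9 (1 events):
  after event 1 (t=2: DEL z): {}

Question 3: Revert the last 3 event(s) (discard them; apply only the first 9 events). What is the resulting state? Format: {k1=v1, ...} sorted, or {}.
Answer: {x=1, y=32, z=37}

Derivation:
Keep first 9 events (discard last 3):
  after event 1 (t=2: DEL z): {}
  after event 2 (t=11: SET x = -20): {x=-20}
  after event 3 (t=17: INC z by 5): {x=-20, z=5}
  after event 4 (t=21: DEL x): {z=5}
  after event 5 (t=25: SET y = 32): {y=32, z=5}
  after event 6 (t=35: INC x by 5): {x=5, y=32, z=5}
  after event 7 (t=43: SET z = 44): {x=5, y=32, z=44}
  after event 8 (t=46: DEC z by 7): {x=5, y=32, z=37}
  after event 9 (t=54: SET x = 1): {x=1, y=32, z=37}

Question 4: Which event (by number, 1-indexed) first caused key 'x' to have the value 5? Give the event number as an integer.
Looking for first event where x becomes 5:
  event 2: x = -20
  event 3: x = -20
  event 4: x = (absent)
  event 6: x (absent) -> 5  <-- first match

Answer: 6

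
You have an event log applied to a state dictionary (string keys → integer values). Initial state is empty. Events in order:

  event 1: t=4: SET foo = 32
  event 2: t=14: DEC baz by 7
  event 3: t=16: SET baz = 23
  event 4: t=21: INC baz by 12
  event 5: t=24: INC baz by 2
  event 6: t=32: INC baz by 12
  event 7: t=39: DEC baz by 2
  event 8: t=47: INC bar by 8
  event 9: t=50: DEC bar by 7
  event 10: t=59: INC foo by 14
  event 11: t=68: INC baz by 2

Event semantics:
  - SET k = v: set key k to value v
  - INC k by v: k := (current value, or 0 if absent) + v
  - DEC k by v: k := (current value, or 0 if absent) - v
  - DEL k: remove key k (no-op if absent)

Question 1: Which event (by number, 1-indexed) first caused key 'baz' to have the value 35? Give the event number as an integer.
Looking for first event where baz becomes 35:
  event 2: baz = -7
  event 3: baz = 23
  event 4: baz 23 -> 35  <-- first match

Answer: 4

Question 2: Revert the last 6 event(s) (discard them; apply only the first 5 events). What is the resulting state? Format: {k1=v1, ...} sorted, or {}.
Keep first 5 events (discard last 6):
  after event 1 (t=4: SET foo = 32): {foo=32}
  after event 2 (t=14: DEC baz by 7): {baz=-7, foo=32}
  after event 3 (t=16: SET baz = 23): {baz=23, foo=32}
  after event 4 (t=21: INC baz by 12): {baz=35, foo=32}
  after event 5 (t=24: INC baz by 2): {baz=37, foo=32}

Answer: {baz=37, foo=32}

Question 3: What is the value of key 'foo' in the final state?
Answer: 46

Derivation:
Track key 'foo' through all 11 events:
  event 1 (t=4: SET foo = 32): foo (absent) -> 32
  event 2 (t=14: DEC baz by 7): foo unchanged
  event 3 (t=16: SET baz = 23): foo unchanged
  event 4 (t=21: INC baz by 12): foo unchanged
  event 5 (t=24: INC baz by 2): foo unchanged
  event 6 (t=32: INC baz by 12): foo unchanged
  event 7 (t=39: DEC baz by 2): foo unchanged
  event 8 (t=47: INC bar by 8): foo unchanged
  event 9 (t=50: DEC bar by 7): foo unchanged
  event 10 (t=59: INC foo by 14): foo 32 -> 46
  event 11 (t=68: INC baz by 2): foo unchanged
Final: foo = 46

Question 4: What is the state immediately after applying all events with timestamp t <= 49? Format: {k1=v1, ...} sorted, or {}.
Answer: {bar=8, baz=47, foo=32}

Derivation:
Apply events with t <= 49 (8 events):
  after event 1 (t=4: SET foo = 32): {foo=32}
  after event 2 (t=14: DEC baz by 7): {baz=-7, foo=32}
  after event 3 (t=16: SET baz = 23): {baz=23, foo=32}
  after event 4 (t=21: INC baz by 12): {baz=35, foo=32}
  after event 5 (t=24: INC baz by 2): {baz=37, foo=32}
  after event 6 (t=32: INC baz by 12): {baz=49, foo=32}
  after event 7 (t=39: DEC baz by 2): {baz=47, foo=32}
  after event 8 (t=47: INC bar by 8): {bar=8, baz=47, foo=32}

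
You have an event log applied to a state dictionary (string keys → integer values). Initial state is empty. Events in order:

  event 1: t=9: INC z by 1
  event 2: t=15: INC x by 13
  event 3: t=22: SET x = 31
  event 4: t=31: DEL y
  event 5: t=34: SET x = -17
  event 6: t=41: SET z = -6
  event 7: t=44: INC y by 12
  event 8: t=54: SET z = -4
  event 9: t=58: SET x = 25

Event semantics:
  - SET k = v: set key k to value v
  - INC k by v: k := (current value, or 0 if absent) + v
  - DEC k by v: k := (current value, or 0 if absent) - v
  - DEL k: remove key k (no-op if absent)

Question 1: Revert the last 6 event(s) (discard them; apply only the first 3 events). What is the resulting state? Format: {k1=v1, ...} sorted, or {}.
Answer: {x=31, z=1}

Derivation:
Keep first 3 events (discard last 6):
  after event 1 (t=9: INC z by 1): {z=1}
  after event 2 (t=15: INC x by 13): {x=13, z=1}
  after event 3 (t=22: SET x = 31): {x=31, z=1}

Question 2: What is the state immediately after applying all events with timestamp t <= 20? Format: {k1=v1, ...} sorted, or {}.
Apply events with t <= 20 (2 events):
  after event 1 (t=9: INC z by 1): {z=1}
  after event 2 (t=15: INC x by 13): {x=13, z=1}

Answer: {x=13, z=1}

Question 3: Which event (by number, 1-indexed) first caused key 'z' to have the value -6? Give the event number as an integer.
Looking for first event where z becomes -6:
  event 1: z = 1
  event 2: z = 1
  event 3: z = 1
  event 4: z = 1
  event 5: z = 1
  event 6: z 1 -> -6  <-- first match

Answer: 6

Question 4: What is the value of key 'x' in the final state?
Track key 'x' through all 9 events:
  event 1 (t=9: INC z by 1): x unchanged
  event 2 (t=15: INC x by 13): x (absent) -> 13
  event 3 (t=22: SET x = 31): x 13 -> 31
  event 4 (t=31: DEL y): x unchanged
  event 5 (t=34: SET x = -17): x 31 -> -17
  event 6 (t=41: SET z = -6): x unchanged
  event 7 (t=44: INC y by 12): x unchanged
  event 8 (t=54: SET z = -4): x unchanged
  event 9 (t=58: SET x = 25): x -17 -> 25
Final: x = 25

Answer: 25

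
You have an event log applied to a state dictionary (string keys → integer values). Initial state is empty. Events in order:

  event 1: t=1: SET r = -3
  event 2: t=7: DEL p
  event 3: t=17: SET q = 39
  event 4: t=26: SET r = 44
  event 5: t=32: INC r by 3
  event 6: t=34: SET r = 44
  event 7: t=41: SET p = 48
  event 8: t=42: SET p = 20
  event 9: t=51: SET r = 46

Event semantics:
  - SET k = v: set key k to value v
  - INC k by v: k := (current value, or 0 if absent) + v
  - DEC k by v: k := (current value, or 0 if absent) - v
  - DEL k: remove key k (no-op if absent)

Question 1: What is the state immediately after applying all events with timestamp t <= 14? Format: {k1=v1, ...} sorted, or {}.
Answer: {r=-3}

Derivation:
Apply events with t <= 14 (2 events):
  after event 1 (t=1: SET r = -3): {r=-3}
  after event 2 (t=7: DEL p): {r=-3}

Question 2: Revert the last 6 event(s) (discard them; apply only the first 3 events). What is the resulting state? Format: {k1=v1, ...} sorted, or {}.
Answer: {q=39, r=-3}

Derivation:
Keep first 3 events (discard last 6):
  after event 1 (t=1: SET r = -3): {r=-3}
  after event 2 (t=7: DEL p): {r=-3}
  after event 3 (t=17: SET q = 39): {q=39, r=-3}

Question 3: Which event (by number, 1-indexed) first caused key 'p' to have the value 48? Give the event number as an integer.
Answer: 7

Derivation:
Looking for first event where p becomes 48:
  event 7: p (absent) -> 48  <-- first match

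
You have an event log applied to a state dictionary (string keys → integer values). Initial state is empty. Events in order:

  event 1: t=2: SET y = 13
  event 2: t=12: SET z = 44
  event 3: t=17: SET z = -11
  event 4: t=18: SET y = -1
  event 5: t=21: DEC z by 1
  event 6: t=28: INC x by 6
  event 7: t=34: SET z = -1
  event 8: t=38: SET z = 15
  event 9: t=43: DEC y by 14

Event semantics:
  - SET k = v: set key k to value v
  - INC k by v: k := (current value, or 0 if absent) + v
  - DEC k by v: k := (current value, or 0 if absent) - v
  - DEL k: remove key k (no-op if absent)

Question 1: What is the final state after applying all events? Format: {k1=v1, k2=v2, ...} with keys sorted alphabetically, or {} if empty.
  after event 1 (t=2: SET y = 13): {y=13}
  after event 2 (t=12: SET z = 44): {y=13, z=44}
  after event 3 (t=17: SET z = -11): {y=13, z=-11}
  after event 4 (t=18: SET y = -1): {y=-1, z=-11}
  after event 5 (t=21: DEC z by 1): {y=-1, z=-12}
  after event 6 (t=28: INC x by 6): {x=6, y=-1, z=-12}
  after event 7 (t=34: SET z = -1): {x=6, y=-1, z=-1}
  after event 8 (t=38: SET z = 15): {x=6, y=-1, z=15}
  after event 9 (t=43: DEC y by 14): {x=6, y=-15, z=15}

Answer: {x=6, y=-15, z=15}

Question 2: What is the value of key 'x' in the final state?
Track key 'x' through all 9 events:
  event 1 (t=2: SET y = 13): x unchanged
  event 2 (t=12: SET z = 44): x unchanged
  event 3 (t=17: SET z = -11): x unchanged
  event 4 (t=18: SET y = -1): x unchanged
  event 5 (t=21: DEC z by 1): x unchanged
  event 6 (t=28: INC x by 6): x (absent) -> 6
  event 7 (t=34: SET z = -1): x unchanged
  event 8 (t=38: SET z = 15): x unchanged
  event 9 (t=43: DEC y by 14): x unchanged
Final: x = 6

Answer: 6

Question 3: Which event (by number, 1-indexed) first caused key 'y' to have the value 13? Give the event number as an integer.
Looking for first event where y becomes 13:
  event 1: y (absent) -> 13  <-- first match

Answer: 1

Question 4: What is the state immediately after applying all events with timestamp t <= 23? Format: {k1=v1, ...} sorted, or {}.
Apply events with t <= 23 (5 events):
  after event 1 (t=2: SET y = 13): {y=13}
  after event 2 (t=12: SET z = 44): {y=13, z=44}
  after event 3 (t=17: SET z = -11): {y=13, z=-11}
  after event 4 (t=18: SET y = -1): {y=-1, z=-11}
  after event 5 (t=21: DEC z by 1): {y=-1, z=-12}

Answer: {y=-1, z=-12}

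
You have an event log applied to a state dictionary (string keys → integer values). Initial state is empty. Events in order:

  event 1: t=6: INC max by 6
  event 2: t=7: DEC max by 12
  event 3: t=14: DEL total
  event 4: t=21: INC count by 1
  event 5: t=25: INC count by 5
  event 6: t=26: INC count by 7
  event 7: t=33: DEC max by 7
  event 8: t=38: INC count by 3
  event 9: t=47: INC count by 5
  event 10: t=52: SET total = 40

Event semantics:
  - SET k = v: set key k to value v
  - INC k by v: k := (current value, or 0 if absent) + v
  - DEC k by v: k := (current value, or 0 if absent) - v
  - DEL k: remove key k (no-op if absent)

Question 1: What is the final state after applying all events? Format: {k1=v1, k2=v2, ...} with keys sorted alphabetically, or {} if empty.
  after event 1 (t=6: INC max by 6): {max=6}
  after event 2 (t=7: DEC max by 12): {max=-6}
  after event 3 (t=14: DEL total): {max=-6}
  after event 4 (t=21: INC count by 1): {count=1, max=-6}
  after event 5 (t=25: INC count by 5): {count=6, max=-6}
  after event 6 (t=26: INC count by 7): {count=13, max=-6}
  after event 7 (t=33: DEC max by 7): {count=13, max=-13}
  after event 8 (t=38: INC count by 3): {count=16, max=-13}
  after event 9 (t=47: INC count by 5): {count=21, max=-13}
  after event 10 (t=52: SET total = 40): {count=21, max=-13, total=40}

Answer: {count=21, max=-13, total=40}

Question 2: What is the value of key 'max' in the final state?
Track key 'max' through all 10 events:
  event 1 (t=6: INC max by 6): max (absent) -> 6
  event 2 (t=7: DEC max by 12): max 6 -> -6
  event 3 (t=14: DEL total): max unchanged
  event 4 (t=21: INC count by 1): max unchanged
  event 5 (t=25: INC count by 5): max unchanged
  event 6 (t=26: INC count by 7): max unchanged
  event 7 (t=33: DEC max by 7): max -6 -> -13
  event 8 (t=38: INC count by 3): max unchanged
  event 9 (t=47: INC count by 5): max unchanged
  event 10 (t=52: SET total = 40): max unchanged
Final: max = -13

Answer: -13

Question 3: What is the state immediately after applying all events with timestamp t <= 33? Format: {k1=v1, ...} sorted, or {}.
Answer: {count=13, max=-13}

Derivation:
Apply events with t <= 33 (7 events):
  after event 1 (t=6: INC max by 6): {max=6}
  after event 2 (t=7: DEC max by 12): {max=-6}
  after event 3 (t=14: DEL total): {max=-6}
  after event 4 (t=21: INC count by 1): {count=1, max=-6}
  after event 5 (t=25: INC count by 5): {count=6, max=-6}
  after event 6 (t=26: INC count by 7): {count=13, max=-6}
  after event 7 (t=33: DEC max by 7): {count=13, max=-13}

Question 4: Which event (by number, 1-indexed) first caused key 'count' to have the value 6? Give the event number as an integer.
Looking for first event where count becomes 6:
  event 4: count = 1
  event 5: count 1 -> 6  <-- first match

Answer: 5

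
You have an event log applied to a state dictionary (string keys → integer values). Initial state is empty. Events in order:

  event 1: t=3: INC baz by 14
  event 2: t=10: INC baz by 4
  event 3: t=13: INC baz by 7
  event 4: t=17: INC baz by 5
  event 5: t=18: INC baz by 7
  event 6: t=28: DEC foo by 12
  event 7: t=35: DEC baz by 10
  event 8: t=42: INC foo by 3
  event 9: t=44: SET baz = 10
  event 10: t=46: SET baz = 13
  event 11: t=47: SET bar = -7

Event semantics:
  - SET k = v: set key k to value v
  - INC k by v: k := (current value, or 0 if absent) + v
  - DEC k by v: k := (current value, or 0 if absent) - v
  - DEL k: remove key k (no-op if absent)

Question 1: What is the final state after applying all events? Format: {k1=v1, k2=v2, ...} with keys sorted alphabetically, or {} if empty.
Answer: {bar=-7, baz=13, foo=-9}

Derivation:
  after event 1 (t=3: INC baz by 14): {baz=14}
  after event 2 (t=10: INC baz by 4): {baz=18}
  after event 3 (t=13: INC baz by 7): {baz=25}
  after event 4 (t=17: INC baz by 5): {baz=30}
  after event 5 (t=18: INC baz by 7): {baz=37}
  after event 6 (t=28: DEC foo by 12): {baz=37, foo=-12}
  after event 7 (t=35: DEC baz by 10): {baz=27, foo=-12}
  after event 8 (t=42: INC foo by 3): {baz=27, foo=-9}
  after event 9 (t=44: SET baz = 10): {baz=10, foo=-9}
  after event 10 (t=46: SET baz = 13): {baz=13, foo=-9}
  after event 11 (t=47: SET bar = -7): {bar=-7, baz=13, foo=-9}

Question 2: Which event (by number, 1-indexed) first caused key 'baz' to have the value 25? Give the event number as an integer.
Answer: 3

Derivation:
Looking for first event where baz becomes 25:
  event 1: baz = 14
  event 2: baz = 18
  event 3: baz 18 -> 25  <-- first match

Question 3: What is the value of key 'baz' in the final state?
Answer: 13

Derivation:
Track key 'baz' through all 11 events:
  event 1 (t=3: INC baz by 14): baz (absent) -> 14
  event 2 (t=10: INC baz by 4): baz 14 -> 18
  event 3 (t=13: INC baz by 7): baz 18 -> 25
  event 4 (t=17: INC baz by 5): baz 25 -> 30
  event 5 (t=18: INC baz by 7): baz 30 -> 37
  event 6 (t=28: DEC foo by 12): baz unchanged
  event 7 (t=35: DEC baz by 10): baz 37 -> 27
  event 8 (t=42: INC foo by 3): baz unchanged
  event 9 (t=44: SET baz = 10): baz 27 -> 10
  event 10 (t=46: SET baz = 13): baz 10 -> 13
  event 11 (t=47: SET bar = -7): baz unchanged
Final: baz = 13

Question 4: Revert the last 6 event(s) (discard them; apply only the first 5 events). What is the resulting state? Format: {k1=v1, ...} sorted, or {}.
Keep first 5 events (discard last 6):
  after event 1 (t=3: INC baz by 14): {baz=14}
  after event 2 (t=10: INC baz by 4): {baz=18}
  after event 3 (t=13: INC baz by 7): {baz=25}
  after event 4 (t=17: INC baz by 5): {baz=30}
  after event 5 (t=18: INC baz by 7): {baz=37}

Answer: {baz=37}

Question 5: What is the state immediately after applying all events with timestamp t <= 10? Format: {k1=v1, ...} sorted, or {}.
Apply events with t <= 10 (2 events):
  after event 1 (t=3: INC baz by 14): {baz=14}
  after event 2 (t=10: INC baz by 4): {baz=18}

Answer: {baz=18}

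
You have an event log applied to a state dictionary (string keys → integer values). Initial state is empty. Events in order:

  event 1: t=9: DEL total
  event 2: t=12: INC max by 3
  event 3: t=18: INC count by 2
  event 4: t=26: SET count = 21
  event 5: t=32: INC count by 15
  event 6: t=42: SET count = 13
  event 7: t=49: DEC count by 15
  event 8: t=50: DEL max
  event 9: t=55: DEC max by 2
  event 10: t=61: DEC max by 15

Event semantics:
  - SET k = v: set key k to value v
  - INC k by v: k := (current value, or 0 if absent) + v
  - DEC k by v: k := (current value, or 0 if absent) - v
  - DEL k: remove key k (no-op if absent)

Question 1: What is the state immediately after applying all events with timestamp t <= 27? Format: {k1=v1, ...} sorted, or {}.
Apply events with t <= 27 (4 events):
  after event 1 (t=9: DEL total): {}
  after event 2 (t=12: INC max by 3): {max=3}
  after event 3 (t=18: INC count by 2): {count=2, max=3}
  after event 4 (t=26: SET count = 21): {count=21, max=3}

Answer: {count=21, max=3}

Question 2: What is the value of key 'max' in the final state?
Track key 'max' through all 10 events:
  event 1 (t=9: DEL total): max unchanged
  event 2 (t=12: INC max by 3): max (absent) -> 3
  event 3 (t=18: INC count by 2): max unchanged
  event 4 (t=26: SET count = 21): max unchanged
  event 5 (t=32: INC count by 15): max unchanged
  event 6 (t=42: SET count = 13): max unchanged
  event 7 (t=49: DEC count by 15): max unchanged
  event 8 (t=50: DEL max): max 3 -> (absent)
  event 9 (t=55: DEC max by 2): max (absent) -> -2
  event 10 (t=61: DEC max by 15): max -2 -> -17
Final: max = -17

Answer: -17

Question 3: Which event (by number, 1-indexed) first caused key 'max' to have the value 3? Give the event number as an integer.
Looking for first event where max becomes 3:
  event 2: max (absent) -> 3  <-- first match

Answer: 2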